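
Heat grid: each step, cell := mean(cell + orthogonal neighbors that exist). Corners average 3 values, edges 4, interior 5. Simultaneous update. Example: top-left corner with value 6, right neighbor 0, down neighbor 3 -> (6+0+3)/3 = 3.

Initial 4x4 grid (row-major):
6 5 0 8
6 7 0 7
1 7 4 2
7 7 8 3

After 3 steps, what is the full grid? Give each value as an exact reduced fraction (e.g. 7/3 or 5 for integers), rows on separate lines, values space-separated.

After step 1:
  17/3 9/2 13/4 5
  5 5 18/5 17/4
  21/4 26/5 21/5 4
  5 29/4 11/2 13/3
After step 2:
  91/18 221/48 327/80 25/6
  251/48 233/50 203/50 337/80
  409/80 269/50 9/2 1007/240
  35/6 459/80 1277/240 83/18
After step 3:
  134/27 33133/7200 10151/2400 187/45
  36103/7200 359/75 538/125 3327/800
  4311/800 2539/500 7037/1500 6307/1440
  1001/180 13363/2400 7261/1440 2543/540

Answer: 134/27 33133/7200 10151/2400 187/45
36103/7200 359/75 538/125 3327/800
4311/800 2539/500 7037/1500 6307/1440
1001/180 13363/2400 7261/1440 2543/540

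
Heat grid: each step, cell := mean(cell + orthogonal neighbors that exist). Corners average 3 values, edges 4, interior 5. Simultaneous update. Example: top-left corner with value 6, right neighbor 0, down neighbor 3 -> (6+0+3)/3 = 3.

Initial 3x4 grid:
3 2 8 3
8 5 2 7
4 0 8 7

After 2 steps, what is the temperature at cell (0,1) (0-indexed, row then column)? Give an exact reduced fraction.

Answer: 959/240

Derivation:
Step 1: cell (0,1) = 9/2
Step 2: cell (0,1) = 959/240
Full grid after step 2:
  83/18 959/240 81/16 29/6
  251/60 463/100 443/100 289/48
  53/12 159/40 131/24 49/9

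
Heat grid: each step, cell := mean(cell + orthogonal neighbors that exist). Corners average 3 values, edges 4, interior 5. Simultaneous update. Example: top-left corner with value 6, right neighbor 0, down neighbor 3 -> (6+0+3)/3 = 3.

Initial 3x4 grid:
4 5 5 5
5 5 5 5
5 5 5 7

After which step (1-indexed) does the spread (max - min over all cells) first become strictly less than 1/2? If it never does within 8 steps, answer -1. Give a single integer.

Answer: 4

Derivation:
Step 1: max=17/3, min=14/3, spread=1
Step 2: max=50/9, min=85/18, spread=5/6
Step 3: max=581/108, min=1039/216, spread=41/72
Step 4: max=69017/12960, min=125383/25920, spread=4217/8640
  -> spread < 1/2 first at step 4
Step 5: max=4088617/777600, min=7600979/1555200, spread=38417/103680
Step 6: max=243638783/46656000, min=458725501/93312000, spread=1903471/6220800
Step 7: max=14522777257/2799360000, min=27692658239/5598720000, spread=18038617/74649600
Step 8: max=867491822963/167961600000, min=1668685256701/335923200000, spread=883978523/4478976000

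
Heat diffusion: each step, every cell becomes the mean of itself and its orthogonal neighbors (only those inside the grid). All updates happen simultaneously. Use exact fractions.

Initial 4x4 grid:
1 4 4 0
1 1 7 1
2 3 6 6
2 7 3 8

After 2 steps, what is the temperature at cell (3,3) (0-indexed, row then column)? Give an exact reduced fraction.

Answer: 203/36

Derivation:
Step 1: cell (3,3) = 17/3
Step 2: cell (3,3) = 203/36
Full grid after step 2:
  23/12 229/80 703/240 107/36
  169/80 291/100 77/20 853/240
  643/240 71/20 477/100 233/48
  113/36 1033/240 245/48 203/36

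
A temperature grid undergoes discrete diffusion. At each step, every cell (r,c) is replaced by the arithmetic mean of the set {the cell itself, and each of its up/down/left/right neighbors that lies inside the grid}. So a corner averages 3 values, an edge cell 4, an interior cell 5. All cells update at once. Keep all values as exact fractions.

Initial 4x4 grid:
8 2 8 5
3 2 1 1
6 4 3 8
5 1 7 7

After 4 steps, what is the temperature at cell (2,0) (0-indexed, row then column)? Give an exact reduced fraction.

Answer: 291347/72000

Derivation:
Step 1: cell (2,0) = 9/2
Step 2: cell (2,0) = 329/80
Step 3: cell (2,0) = 9689/2400
Step 4: cell (2,0) = 291347/72000
Full grid after step 4:
  268751/64800 216797/54000 216901/54000 26509/6480
  872153/216000 713657/180000 362849/90000 455897/108000
  291347/72000 61093/15000 154609/36000 99773/21600
  934/225 306077/72000 200539/43200 315683/64800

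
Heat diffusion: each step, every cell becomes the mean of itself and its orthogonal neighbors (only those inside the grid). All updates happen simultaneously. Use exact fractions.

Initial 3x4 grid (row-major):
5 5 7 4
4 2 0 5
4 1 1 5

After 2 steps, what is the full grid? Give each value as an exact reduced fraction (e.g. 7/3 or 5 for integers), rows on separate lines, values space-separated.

Answer: 79/18 949/240 205/48 77/18
829/240 159/50 293/100 31/8
35/12 183/80 125/48 107/36

Derivation:
After step 1:
  14/3 19/4 4 16/3
  15/4 12/5 3 7/2
  3 2 7/4 11/3
After step 2:
  79/18 949/240 205/48 77/18
  829/240 159/50 293/100 31/8
  35/12 183/80 125/48 107/36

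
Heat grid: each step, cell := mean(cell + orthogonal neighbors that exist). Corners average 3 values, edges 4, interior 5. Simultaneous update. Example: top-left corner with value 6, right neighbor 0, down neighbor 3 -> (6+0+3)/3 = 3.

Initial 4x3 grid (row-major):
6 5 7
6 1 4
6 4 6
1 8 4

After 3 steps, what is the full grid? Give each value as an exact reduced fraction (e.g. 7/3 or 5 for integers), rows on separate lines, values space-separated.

After step 1:
  17/3 19/4 16/3
  19/4 4 9/2
  17/4 5 9/2
  5 17/4 6
After step 2:
  91/18 79/16 175/36
  14/3 23/5 55/12
  19/4 22/5 5
  9/2 81/16 59/12
After step 3:
  2111/432 4669/960 2071/432
  3433/720 371/80 857/180
  1099/240 381/80 189/40
  229/48 4531/960 719/144

Answer: 2111/432 4669/960 2071/432
3433/720 371/80 857/180
1099/240 381/80 189/40
229/48 4531/960 719/144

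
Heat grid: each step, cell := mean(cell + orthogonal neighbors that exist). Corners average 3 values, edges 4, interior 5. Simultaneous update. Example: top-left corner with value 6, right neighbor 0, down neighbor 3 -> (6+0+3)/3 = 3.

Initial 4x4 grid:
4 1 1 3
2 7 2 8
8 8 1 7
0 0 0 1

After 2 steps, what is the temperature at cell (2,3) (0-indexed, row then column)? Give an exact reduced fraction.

Step 1: cell (2,3) = 17/4
Step 2: cell (2,3) = 931/240
Full grid after step 2:
  65/18 17/6 16/5 43/12
  193/48 211/50 363/100 341/80
  1033/240 189/50 339/100 931/240
  55/18 299/120 263/120 89/36

Answer: 931/240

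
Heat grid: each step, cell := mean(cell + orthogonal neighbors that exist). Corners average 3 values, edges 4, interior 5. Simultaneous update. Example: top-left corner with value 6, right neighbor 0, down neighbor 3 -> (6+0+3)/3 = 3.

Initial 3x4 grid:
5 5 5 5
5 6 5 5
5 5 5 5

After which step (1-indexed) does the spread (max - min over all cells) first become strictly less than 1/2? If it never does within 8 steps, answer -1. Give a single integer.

Answer: 1

Derivation:
Step 1: max=21/4, min=5, spread=1/4
  -> spread < 1/2 first at step 1
Step 2: max=523/100, min=5, spread=23/100
Step 3: max=24811/4800, min=2013/400, spread=131/960
Step 4: max=222551/43200, min=36391/7200, spread=841/8640
Step 5: max=88942051/17280000, min=7293373/1440000, spread=56863/691200
Step 6: max=799134341/155520000, min=65789543/12960000, spread=386393/6220800
Step 7: max=319433723131/62208000000, min=26340358813/5184000000, spread=26795339/497664000
Step 8: max=19146215714129/3732480000000, min=1582286149667/311040000000, spread=254051069/5971968000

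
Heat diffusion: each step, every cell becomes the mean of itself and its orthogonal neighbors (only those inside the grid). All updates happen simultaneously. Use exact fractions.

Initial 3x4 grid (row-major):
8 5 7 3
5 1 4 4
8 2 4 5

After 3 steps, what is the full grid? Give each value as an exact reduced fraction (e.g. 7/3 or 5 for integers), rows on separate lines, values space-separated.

After step 1:
  6 21/4 19/4 14/3
  11/2 17/5 4 4
  5 15/4 15/4 13/3
After step 2:
  67/12 97/20 14/3 161/36
  199/40 219/50 199/50 17/4
  19/4 159/40 95/24 145/36
After step 3:
  1849/360 487/100 4043/900 241/54
  11813/2400 554/125 4247/1000 1673/400
  137/30 5119/1200 14347/3600 881/216

Answer: 1849/360 487/100 4043/900 241/54
11813/2400 554/125 4247/1000 1673/400
137/30 5119/1200 14347/3600 881/216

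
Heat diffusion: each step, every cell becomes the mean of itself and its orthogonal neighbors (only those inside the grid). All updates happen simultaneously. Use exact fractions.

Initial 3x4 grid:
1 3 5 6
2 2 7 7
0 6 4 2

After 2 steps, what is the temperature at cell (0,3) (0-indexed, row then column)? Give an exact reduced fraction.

Step 1: cell (0,3) = 6
Step 2: cell (0,3) = 67/12
Full grid after step 2:
  2 7/2 19/4 67/12
  119/48 16/5 49/10 125/24
  83/36 173/48 205/48 175/36

Answer: 67/12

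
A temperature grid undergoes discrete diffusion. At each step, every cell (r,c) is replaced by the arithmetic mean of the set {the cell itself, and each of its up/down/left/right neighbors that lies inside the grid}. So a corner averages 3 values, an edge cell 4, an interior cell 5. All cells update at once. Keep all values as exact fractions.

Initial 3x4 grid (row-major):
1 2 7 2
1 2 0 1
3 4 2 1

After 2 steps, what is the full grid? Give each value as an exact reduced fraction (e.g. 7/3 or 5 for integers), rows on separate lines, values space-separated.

Answer: 73/36 533/240 689/240 85/36
151/80 117/50 97/50 121/60
43/18 269/120 247/120 49/36

Derivation:
After step 1:
  4/3 3 11/4 10/3
  7/4 9/5 12/5 1
  8/3 11/4 7/4 4/3
After step 2:
  73/36 533/240 689/240 85/36
  151/80 117/50 97/50 121/60
  43/18 269/120 247/120 49/36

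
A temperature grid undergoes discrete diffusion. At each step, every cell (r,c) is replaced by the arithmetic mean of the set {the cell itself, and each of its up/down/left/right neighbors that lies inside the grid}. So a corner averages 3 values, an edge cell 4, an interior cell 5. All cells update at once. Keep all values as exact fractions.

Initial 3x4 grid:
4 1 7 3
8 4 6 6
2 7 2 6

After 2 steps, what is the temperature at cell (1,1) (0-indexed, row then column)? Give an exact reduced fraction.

Answer: 449/100

Derivation:
Step 1: cell (1,1) = 26/5
Step 2: cell (1,1) = 449/100
Full grid after step 2:
  77/18 1067/240 223/48 89/18
  197/40 449/100 499/100 81/16
  167/36 149/30 14/3 91/18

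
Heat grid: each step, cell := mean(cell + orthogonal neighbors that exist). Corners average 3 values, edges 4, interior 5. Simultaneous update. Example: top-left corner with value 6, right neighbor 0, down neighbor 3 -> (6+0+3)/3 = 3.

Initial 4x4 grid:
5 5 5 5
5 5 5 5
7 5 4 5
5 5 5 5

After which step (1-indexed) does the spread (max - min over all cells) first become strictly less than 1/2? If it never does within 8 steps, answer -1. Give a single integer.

Step 1: max=17/3, min=19/4, spread=11/12
Step 2: max=82/15, min=29/6, spread=19/30
Step 3: max=11527/2160, min=11681/2400, spread=10141/21600
  -> spread < 1/2 first at step 3
Step 4: max=68129/12960, min=52813/10800, spread=23767/64800
Step 5: max=10139023/1944000, min=10621937/2160000, spread=5792797/19440000
Step 6: max=302061193/58320000, min=319959881/64800000, spread=140973001/583200000
Step 7: max=9018210847/1749600000, min=9633120881/1944000000, spread=3484020541/17496000000
Step 8: max=53896575701/10497600000, min=289850057093/58320000000, spread=86178271213/524880000000

Answer: 3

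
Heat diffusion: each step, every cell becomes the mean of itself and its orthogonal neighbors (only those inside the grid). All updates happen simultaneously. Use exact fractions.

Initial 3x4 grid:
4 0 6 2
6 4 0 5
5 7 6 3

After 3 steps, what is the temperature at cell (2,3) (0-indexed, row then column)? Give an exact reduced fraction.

Answer: 2203/540

Derivation:
Step 1: cell (2,3) = 14/3
Step 2: cell (2,3) = 67/18
Step 3: cell (2,3) = 2203/540
Full grid after step 3:
  8129/2160 3307/900 5729/1800 467/135
  64507/14400 23573/6000 3903/1000 8287/2400
  387/80 5701/1200 14633/3600 2203/540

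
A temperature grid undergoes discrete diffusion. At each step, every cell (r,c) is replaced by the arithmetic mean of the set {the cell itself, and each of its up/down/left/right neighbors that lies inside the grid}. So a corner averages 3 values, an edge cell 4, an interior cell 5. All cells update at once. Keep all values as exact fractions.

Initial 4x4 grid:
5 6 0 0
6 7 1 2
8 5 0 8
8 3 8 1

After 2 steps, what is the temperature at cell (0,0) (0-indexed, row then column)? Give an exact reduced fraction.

Answer: 50/9

Derivation:
Step 1: cell (0,0) = 17/3
Step 2: cell (0,0) = 50/9
Full grid after step 2:
  50/9 203/48 107/48 31/18
  287/48 113/25 159/50 49/24
  1451/240 107/20 67/20 467/120
  229/36 299/60 143/30 137/36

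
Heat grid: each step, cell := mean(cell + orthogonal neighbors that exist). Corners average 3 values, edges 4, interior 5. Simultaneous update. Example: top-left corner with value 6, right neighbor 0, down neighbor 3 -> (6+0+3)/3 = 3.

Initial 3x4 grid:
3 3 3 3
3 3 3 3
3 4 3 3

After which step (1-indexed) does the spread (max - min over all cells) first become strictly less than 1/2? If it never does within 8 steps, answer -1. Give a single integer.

Answer: 1

Derivation:
Step 1: max=10/3, min=3, spread=1/3
  -> spread < 1/2 first at step 1
Step 2: max=391/120, min=3, spread=31/120
Step 3: max=3451/1080, min=3, spread=211/1080
Step 4: max=340897/108000, min=5447/1800, spread=14077/108000
Step 5: max=3056407/972000, min=327683/108000, spread=5363/48600
Step 6: max=91220809/29160000, min=182869/60000, spread=93859/1166400
Step 7: max=5459074481/1749600000, min=296936467/97200000, spread=4568723/69984000
Step 8: max=326708435629/104976000000, min=8929618889/2916000000, spread=8387449/167961600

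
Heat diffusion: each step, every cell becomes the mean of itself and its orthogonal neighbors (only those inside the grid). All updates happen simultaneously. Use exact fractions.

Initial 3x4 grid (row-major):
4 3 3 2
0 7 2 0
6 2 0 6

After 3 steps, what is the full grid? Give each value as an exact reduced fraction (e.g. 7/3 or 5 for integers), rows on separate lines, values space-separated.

After step 1:
  7/3 17/4 5/2 5/3
  17/4 14/5 12/5 5/2
  8/3 15/4 5/2 2
After step 2:
  65/18 713/240 649/240 20/9
  241/80 349/100 127/50 257/120
  32/9 703/240 213/80 7/3
After step 3:
  1727/540 22997/7200 18787/7200 5089/2160
  16403/4800 5977/2000 8123/3000 16627/7200
  3419/1080 22747/7200 2093/800 571/240

Answer: 1727/540 22997/7200 18787/7200 5089/2160
16403/4800 5977/2000 8123/3000 16627/7200
3419/1080 22747/7200 2093/800 571/240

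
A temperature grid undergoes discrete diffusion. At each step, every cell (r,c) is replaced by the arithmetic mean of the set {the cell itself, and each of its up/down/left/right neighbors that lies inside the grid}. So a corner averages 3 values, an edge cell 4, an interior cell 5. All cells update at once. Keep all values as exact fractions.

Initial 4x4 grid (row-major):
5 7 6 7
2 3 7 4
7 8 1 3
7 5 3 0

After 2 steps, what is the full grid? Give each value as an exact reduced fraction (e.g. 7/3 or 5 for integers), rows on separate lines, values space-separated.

Answer: 85/18 331/60 82/15 53/9
1219/240 239/50 26/5 1027/240
1283/240 527/100 353/100 273/80
217/36 287/60 18/5 25/12

Derivation:
After step 1:
  14/3 21/4 27/4 17/3
  17/4 27/5 21/5 21/4
  6 24/5 22/5 2
  19/3 23/4 9/4 2
After step 2:
  85/18 331/60 82/15 53/9
  1219/240 239/50 26/5 1027/240
  1283/240 527/100 353/100 273/80
  217/36 287/60 18/5 25/12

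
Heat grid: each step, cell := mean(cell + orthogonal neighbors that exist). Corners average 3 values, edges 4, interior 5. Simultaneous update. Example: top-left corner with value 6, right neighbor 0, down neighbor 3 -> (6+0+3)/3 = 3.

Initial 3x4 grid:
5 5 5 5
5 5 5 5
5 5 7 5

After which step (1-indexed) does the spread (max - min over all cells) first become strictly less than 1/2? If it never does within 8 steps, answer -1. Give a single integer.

Answer: 3

Derivation:
Step 1: max=17/3, min=5, spread=2/3
Step 2: max=331/60, min=5, spread=31/60
Step 3: max=2911/540, min=5, spread=211/540
  -> spread < 1/2 first at step 3
Step 4: max=286897/54000, min=4547/900, spread=14077/54000
Step 5: max=2570407/486000, min=273683/54000, spread=5363/24300
Step 6: max=76640809/14580000, min=152869/30000, spread=93859/583200
Step 7: max=4584274481/874800000, min=248336467/48600000, spread=4568723/34992000
Step 8: max=274220435629/52488000000, min=7471618889/1458000000, spread=8387449/83980800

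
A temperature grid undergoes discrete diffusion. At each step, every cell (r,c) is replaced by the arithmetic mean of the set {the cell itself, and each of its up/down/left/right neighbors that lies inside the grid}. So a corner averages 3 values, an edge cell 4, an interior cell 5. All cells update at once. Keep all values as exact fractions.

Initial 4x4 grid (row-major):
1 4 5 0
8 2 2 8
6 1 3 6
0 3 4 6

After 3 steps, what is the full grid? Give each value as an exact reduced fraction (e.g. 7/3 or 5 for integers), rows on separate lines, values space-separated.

After step 1:
  13/3 3 11/4 13/3
  17/4 17/5 4 4
  15/4 3 16/5 23/4
  3 2 4 16/3
After step 2:
  139/36 809/240 169/48 133/36
  59/15 353/100 347/100 217/48
  7/2 307/100 399/100 1097/240
  35/12 3 109/30 181/36
After step 3:
  8039/2160 25709/7200 25301/7200 845/216
  6671/1800 20849/6000 11419/3000 29261/7200
  671/200 1709/500 22481/6000 32597/7200
  113/36 631/200 7043/1800 9527/2160

Answer: 8039/2160 25709/7200 25301/7200 845/216
6671/1800 20849/6000 11419/3000 29261/7200
671/200 1709/500 22481/6000 32597/7200
113/36 631/200 7043/1800 9527/2160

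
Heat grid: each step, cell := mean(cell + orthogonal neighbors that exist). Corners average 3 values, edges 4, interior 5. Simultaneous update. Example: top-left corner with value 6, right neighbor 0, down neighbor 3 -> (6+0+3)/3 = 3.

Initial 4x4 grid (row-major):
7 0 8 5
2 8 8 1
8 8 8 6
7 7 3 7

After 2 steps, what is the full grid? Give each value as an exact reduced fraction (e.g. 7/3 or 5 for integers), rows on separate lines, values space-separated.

Answer: 5 24/5 167/30 179/36
207/40 158/25 573/100 653/120
829/120 321/50 131/20 673/120
119/18 829/120 733/120 205/36

Derivation:
After step 1:
  3 23/4 21/4 14/3
  25/4 26/5 33/5 5
  25/4 39/5 33/5 11/2
  22/3 25/4 25/4 16/3
After step 2:
  5 24/5 167/30 179/36
  207/40 158/25 573/100 653/120
  829/120 321/50 131/20 673/120
  119/18 829/120 733/120 205/36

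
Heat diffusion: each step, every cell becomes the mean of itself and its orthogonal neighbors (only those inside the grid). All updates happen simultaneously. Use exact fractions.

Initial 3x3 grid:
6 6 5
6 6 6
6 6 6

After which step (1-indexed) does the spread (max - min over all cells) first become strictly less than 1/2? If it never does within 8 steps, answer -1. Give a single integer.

Answer: 1

Derivation:
Step 1: max=6, min=17/3, spread=1/3
  -> spread < 1/2 first at step 1
Step 2: max=6, min=103/18, spread=5/18
Step 3: max=6, min=1255/216, spread=41/216
Step 4: max=2149/360, min=75629/12960, spread=347/2592
Step 5: max=21443/3600, min=4558663/777600, spread=2921/31104
Step 6: max=2566517/432000, min=274107461/46656000, spread=24611/373248
Step 7: max=57663259/9720000, min=16477437967/2799360000, spread=207329/4478976
Step 8: max=3071598401/518400000, min=989739647549/167961600000, spread=1746635/53747712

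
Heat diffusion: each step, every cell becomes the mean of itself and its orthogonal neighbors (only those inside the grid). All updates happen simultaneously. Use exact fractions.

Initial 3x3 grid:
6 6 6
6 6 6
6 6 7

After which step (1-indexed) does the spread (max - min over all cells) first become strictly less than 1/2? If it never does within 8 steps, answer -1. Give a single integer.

Step 1: max=19/3, min=6, spread=1/3
  -> spread < 1/2 first at step 1
Step 2: max=113/18, min=6, spread=5/18
Step 3: max=1337/216, min=6, spread=41/216
Step 4: max=79891/12960, min=2171/360, spread=347/2592
Step 5: max=4772537/777600, min=21757/3600, spread=2921/31104
Step 6: max=285764539/46656000, min=2617483/432000, spread=24611/373248
Step 7: max=17114882033/2799360000, min=58976741/9720000, spread=207329/4478976
Step 8: max=1025799552451/167961600000, min=3149201599/518400000, spread=1746635/53747712

Answer: 1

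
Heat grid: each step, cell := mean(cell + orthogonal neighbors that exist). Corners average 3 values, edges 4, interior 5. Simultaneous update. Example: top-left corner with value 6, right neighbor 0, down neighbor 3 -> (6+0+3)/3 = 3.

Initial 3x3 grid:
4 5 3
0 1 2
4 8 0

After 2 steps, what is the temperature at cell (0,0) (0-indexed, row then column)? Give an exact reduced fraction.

Step 1: cell (0,0) = 3
Step 2: cell (0,0) = 17/6
Full grid after step 2:
  17/6 767/240 97/36
  249/80 269/100 341/120
  19/6 827/240 97/36

Answer: 17/6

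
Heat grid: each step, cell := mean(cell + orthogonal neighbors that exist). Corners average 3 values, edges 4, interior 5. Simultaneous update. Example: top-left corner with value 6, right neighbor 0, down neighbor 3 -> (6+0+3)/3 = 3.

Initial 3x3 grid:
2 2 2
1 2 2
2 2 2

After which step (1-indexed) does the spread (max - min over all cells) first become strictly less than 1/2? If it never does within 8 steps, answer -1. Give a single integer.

Answer: 1

Derivation:
Step 1: max=2, min=5/3, spread=1/3
  -> spread < 1/2 first at step 1
Step 2: max=2, min=413/240, spread=67/240
Step 3: max=393/200, min=3883/2160, spread=1807/10800
Step 4: max=10439/5400, min=1570037/864000, spread=33401/288000
Step 5: max=1036609/540000, min=14322067/7776000, spread=3025513/38880000
Step 6: max=54844051/28800000, min=5755873133/3110400000, spread=53531/995328
Step 7: max=14760883949/7776000000, min=347215074151/186624000000, spread=450953/11943936
Step 8: max=1765231389481/933120000000, min=20885976439397/11197440000000, spread=3799043/143327232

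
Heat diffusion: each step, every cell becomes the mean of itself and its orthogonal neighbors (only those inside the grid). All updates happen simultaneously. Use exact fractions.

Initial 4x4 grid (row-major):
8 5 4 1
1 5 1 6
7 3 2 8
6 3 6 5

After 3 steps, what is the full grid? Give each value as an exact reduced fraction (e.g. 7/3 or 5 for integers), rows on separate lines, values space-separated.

Answer: 1931/432 31081/7200 26641/7200 4133/1080
2071/450 23953/6000 11951/3000 28741/7200
397/90 6467/1500 25433/6000 33101/7200
499/108 1603/360 8339/1800 2131/432

Derivation:
After step 1:
  14/3 11/2 11/4 11/3
  21/4 3 18/5 4
  17/4 4 4 21/4
  16/3 9/2 4 19/3
After step 2:
  185/36 191/48 931/240 125/36
  103/24 427/100 347/100 991/240
  113/24 79/20 417/100 235/48
  169/36 107/24 113/24 187/36
After step 3:
  1931/432 31081/7200 26641/7200 4133/1080
  2071/450 23953/6000 11951/3000 28741/7200
  397/90 6467/1500 25433/6000 33101/7200
  499/108 1603/360 8339/1800 2131/432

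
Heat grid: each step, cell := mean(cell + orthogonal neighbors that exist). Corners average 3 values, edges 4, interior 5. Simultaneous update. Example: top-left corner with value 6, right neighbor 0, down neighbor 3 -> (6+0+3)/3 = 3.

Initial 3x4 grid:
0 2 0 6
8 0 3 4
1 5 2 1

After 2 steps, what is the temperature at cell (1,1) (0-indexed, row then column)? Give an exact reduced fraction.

Step 1: cell (1,1) = 18/5
Step 2: cell (1,1) = 203/100
Full grid after step 2:
  73/36 611/240 503/240 115/36
  277/80 203/100 72/25 329/120
  107/36 781/240 533/240 103/36

Answer: 203/100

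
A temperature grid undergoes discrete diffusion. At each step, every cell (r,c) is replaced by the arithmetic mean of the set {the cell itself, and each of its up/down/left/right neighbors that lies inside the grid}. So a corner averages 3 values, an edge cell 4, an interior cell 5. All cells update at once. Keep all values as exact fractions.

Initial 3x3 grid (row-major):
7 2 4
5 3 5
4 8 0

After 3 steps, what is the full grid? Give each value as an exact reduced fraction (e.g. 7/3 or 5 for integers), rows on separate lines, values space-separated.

Answer: 9811/2160 14653/3600 526/135
65287/14400 12997/3000 1517/400
5123/1080 20429/4800 8771/2160

Derivation:
After step 1:
  14/3 4 11/3
  19/4 23/5 3
  17/3 15/4 13/3
After step 2:
  161/36 127/30 32/9
  1181/240 201/50 39/10
  85/18 367/80 133/36
After step 3:
  9811/2160 14653/3600 526/135
  65287/14400 12997/3000 1517/400
  5123/1080 20429/4800 8771/2160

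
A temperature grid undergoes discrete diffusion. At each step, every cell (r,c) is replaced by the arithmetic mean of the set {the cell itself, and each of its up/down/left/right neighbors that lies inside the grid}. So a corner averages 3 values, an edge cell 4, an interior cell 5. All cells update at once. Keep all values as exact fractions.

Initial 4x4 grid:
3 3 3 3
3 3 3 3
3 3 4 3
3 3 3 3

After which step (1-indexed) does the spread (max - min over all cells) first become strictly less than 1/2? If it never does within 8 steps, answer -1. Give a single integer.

Answer: 1

Derivation:
Step 1: max=13/4, min=3, spread=1/4
  -> spread < 1/2 first at step 1
Step 2: max=161/50, min=3, spread=11/50
Step 3: max=7567/2400, min=3, spread=367/2400
Step 4: max=33971/10800, min=1813/600, spread=1337/10800
Step 5: max=1013669/324000, min=54469/18000, spread=33227/324000
Step 6: max=30374327/9720000, min=328049/108000, spread=849917/9720000
Step 7: max=908514347/291600000, min=4928533/1620000, spread=21378407/291600000
Step 8: max=27210462371/8748000000, min=1481688343/486000000, spread=540072197/8748000000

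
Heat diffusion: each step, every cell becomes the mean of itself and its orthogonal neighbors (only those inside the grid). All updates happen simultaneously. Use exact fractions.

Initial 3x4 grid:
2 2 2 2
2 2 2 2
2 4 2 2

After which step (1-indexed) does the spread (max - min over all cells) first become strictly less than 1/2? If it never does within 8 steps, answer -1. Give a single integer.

Step 1: max=8/3, min=2, spread=2/3
Step 2: max=151/60, min=2, spread=31/60
Step 3: max=1291/540, min=2, spread=211/540
  -> spread < 1/2 first at step 3
Step 4: max=124897/54000, min=1847/900, spread=14077/54000
Step 5: max=1112407/486000, min=111683/54000, spread=5363/24300
Step 6: max=32900809/14580000, min=62869/30000, spread=93859/583200
Step 7: max=1959874481/874800000, min=102536467/48600000, spread=4568723/34992000
Step 8: max=116756435629/52488000000, min=3097618889/1458000000, spread=8387449/83980800

Answer: 3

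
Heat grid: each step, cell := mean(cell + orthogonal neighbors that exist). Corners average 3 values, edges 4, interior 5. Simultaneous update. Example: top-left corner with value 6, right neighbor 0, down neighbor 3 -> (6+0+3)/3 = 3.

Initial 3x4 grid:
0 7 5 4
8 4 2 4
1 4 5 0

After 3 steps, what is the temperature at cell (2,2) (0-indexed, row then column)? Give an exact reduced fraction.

Step 1: cell (2,2) = 11/4
Step 2: cell (2,2) = 53/16
Step 3: cell (2,2) = 329/96
Full grid after step 3:
  629/144 253/60 589/144 103/27
  11609/2880 1237/300 4483/1200 989/288
  863/216 5347/1440 329/96 457/144

Answer: 329/96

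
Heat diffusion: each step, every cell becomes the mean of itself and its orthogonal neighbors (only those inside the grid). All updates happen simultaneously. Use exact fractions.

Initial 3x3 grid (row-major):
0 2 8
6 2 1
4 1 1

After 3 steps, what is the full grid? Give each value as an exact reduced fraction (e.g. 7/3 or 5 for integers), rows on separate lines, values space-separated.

After step 1:
  8/3 3 11/3
  3 12/5 3
  11/3 2 1
After step 2:
  26/9 44/15 29/9
  44/15 67/25 151/60
  26/9 34/15 2
After step 3:
  394/135 1319/450 1561/540
  2563/900 1333/500 9377/3600
  364/135 2213/900 407/180

Answer: 394/135 1319/450 1561/540
2563/900 1333/500 9377/3600
364/135 2213/900 407/180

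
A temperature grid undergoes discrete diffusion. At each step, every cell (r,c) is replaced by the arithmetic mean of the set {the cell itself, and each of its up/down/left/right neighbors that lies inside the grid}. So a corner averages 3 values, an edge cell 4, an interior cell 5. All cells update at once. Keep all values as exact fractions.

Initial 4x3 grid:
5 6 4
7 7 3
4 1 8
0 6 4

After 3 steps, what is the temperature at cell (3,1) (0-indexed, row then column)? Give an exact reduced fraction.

Step 1: cell (3,1) = 11/4
Step 2: cell (3,1) = 1037/240
Step 3: cell (3,1) = 2239/576
Full grid after step 3:
  3791/720 7693/1440 2687/540
  2437/480 5761/1200 3653/720
  5827/1440 1387/300 541/120
  4201/1080 2239/576 3299/720

Answer: 2239/576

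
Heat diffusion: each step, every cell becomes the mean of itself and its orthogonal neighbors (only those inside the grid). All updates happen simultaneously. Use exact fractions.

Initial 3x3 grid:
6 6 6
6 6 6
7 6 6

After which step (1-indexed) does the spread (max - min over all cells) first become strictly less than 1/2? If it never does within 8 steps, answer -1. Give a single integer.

Step 1: max=19/3, min=6, spread=1/3
  -> spread < 1/2 first at step 1
Step 2: max=113/18, min=6, spread=5/18
Step 3: max=1337/216, min=6, spread=41/216
Step 4: max=79891/12960, min=2171/360, spread=347/2592
Step 5: max=4772537/777600, min=21757/3600, spread=2921/31104
Step 6: max=285764539/46656000, min=2617483/432000, spread=24611/373248
Step 7: max=17114882033/2799360000, min=58976741/9720000, spread=207329/4478976
Step 8: max=1025799552451/167961600000, min=3149201599/518400000, spread=1746635/53747712

Answer: 1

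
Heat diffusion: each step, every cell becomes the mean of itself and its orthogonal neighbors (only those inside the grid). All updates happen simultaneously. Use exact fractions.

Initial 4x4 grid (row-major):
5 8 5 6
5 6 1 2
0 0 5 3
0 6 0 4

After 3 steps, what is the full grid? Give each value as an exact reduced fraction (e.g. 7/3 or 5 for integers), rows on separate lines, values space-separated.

After step 1:
  6 6 5 13/3
  4 4 19/5 3
  5/4 17/5 9/5 7/2
  2 3/2 15/4 7/3
After step 2:
  16/3 21/4 287/60 37/9
  61/16 106/25 88/25 439/120
  213/80 239/100 13/4 319/120
  19/12 213/80 563/240 115/36
After step 3:
  691/144 2941/600 7949/1800 4519/1080
  9629/2400 1537/400 11671/3000 12553/3600
  6269/2400 3041/1000 16997/6000 2297/720
  829/360 5389/2400 4123/1440 5903/2160

Answer: 691/144 2941/600 7949/1800 4519/1080
9629/2400 1537/400 11671/3000 12553/3600
6269/2400 3041/1000 16997/6000 2297/720
829/360 5389/2400 4123/1440 5903/2160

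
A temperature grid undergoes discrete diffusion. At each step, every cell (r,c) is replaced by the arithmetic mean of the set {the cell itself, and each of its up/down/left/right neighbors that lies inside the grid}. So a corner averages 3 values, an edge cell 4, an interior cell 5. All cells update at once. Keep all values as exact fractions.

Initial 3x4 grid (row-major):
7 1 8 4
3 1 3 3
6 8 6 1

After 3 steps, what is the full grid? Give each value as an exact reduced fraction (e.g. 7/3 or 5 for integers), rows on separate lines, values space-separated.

After step 1:
  11/3 17/4 4 5
  17/4 16/5 21/5 11/4
  17/3 21/4 9/2 10/3
After step 2:
  73/18 907/240 349/80 47/12
  1007/240 423/100 373/100 917/240
  91/18 1117/240 1037/240 127/36
After step 3:
  4331/1080 29569/7200 9473/2400 121/30
  63133/14400 24707/6000 24557/6000 53983/14400
  2503/540 32869/7200 29219/7200 4201/1080

Answer: 4331/1080 29569/7200 9473/2400 121/30
63133/14400 24707/6000 24557/6000 53983/14400
2503/540 32869/7200 29219/7200 4201/1080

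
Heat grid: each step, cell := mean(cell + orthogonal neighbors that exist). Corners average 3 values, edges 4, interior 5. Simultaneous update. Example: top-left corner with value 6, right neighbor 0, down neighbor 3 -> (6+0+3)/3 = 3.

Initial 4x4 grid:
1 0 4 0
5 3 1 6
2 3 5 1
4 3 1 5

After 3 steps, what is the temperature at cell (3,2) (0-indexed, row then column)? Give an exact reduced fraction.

Step 1: cell (3,2) = 7/2
Step 2: cell (3,2) = 647/240
Step 3: cell (3,2) = 22607/7200
Full grid after step 3:
  91/40 5753/2400 16259/7200 2929/1080
  2171/800 2509/1000 1739/600 19019/7200
  7001/2400 3051/1000 8353/3000 23027/7200
  1117/360 7021/2400 22607/7200 3151/1080

Answer: 22607/7200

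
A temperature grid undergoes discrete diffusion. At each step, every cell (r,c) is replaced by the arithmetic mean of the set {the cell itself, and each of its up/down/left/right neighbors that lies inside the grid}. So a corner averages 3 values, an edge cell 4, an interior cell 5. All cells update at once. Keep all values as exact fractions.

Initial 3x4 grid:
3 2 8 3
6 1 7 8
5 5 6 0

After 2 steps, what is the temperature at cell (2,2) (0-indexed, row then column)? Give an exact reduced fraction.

Step 1: cell (2,2) = 9/2
Step 2: cell (2,2) = 233/48
Full grid after step 2:
  131/36 491/120 125/24 95/18
  339/80 217/50 121/25 43/8
  40/9 1097/240 233/48 41/9

Answer: 233/48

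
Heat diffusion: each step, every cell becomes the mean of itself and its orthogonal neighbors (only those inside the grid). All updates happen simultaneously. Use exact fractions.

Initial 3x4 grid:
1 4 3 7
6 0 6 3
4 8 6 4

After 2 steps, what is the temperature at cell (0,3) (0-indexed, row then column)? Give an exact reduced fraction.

Step 1: cell (0,3) = 13/3
Step 2: cell (0,3) = 43/9
Full grid after step 2:
  101/36 58/15 56/15 43/9
  1033/240 353/100 122/25 259/60
  53/12 213/40 553/120 46/9

Answer: 43/9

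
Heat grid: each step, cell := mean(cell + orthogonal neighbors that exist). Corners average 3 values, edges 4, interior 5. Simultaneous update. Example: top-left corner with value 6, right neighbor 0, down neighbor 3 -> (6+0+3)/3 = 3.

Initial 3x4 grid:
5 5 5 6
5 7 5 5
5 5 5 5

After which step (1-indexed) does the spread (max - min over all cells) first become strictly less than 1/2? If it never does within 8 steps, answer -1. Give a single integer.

Answer: 2

Derivation:
Step 1: max=11/2, min=5, spread=1/2
Step 2: max=273/50, min=61/12, spread=113/300
  -> spread < 1/2 first at step 2
Step 3: max=12871/2400, min=3733/720, spread=1283/7200
Step 4: max=28769/5400, min=74879/14400, spread=1103/8640
Step 5: max=11489929/2160000, min=13568663/2592000, spread=1096259/12960000
Step 6: max=413191721/77760000, min=815282717/155520000, spread=444029/6220800
Step 7: max=24752948839/4665600000, min=1816165789/345600000, spread=3755371/74649600
Step 8: max=1484490843101/279936000000, min=2944934384077/559872000000, spread=64126139/1492992000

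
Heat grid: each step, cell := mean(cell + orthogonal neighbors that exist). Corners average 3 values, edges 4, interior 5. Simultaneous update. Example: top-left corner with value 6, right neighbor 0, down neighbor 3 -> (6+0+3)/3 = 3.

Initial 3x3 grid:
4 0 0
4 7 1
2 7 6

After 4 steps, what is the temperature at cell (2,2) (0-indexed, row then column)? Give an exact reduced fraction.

Step 1: cell (2,2) = 14/3
Step 2: cell (2,2) = 41/9
Step 3: cell (2,2) = 2197/540
Step 4: cell (2,2) = 129179/32400
Full grid after step 4:
  107729/32400 876199/288000 386191/129600
  1074949/288000 27443/7500 163429/48000
  548641/129600 65643/16000 129179/32400

Answer: 129179/32400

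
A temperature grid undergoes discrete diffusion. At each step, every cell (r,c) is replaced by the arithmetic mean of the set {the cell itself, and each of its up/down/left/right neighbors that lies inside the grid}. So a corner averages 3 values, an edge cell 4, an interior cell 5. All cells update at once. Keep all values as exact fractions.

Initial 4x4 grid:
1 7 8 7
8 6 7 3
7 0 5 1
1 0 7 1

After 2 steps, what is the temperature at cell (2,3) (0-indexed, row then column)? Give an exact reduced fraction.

Step 1: cell (2,3) = 5/2
Step 2: cell (2,3) = 7/2
Full grid after step 2:
  49/9 1421/240 491/80 71/12
  613/120 26/5 543/100 47/10
  473/120 96/25 383/100 7/2
  26/9 691/240 49/16 35/12

Answer: 7/2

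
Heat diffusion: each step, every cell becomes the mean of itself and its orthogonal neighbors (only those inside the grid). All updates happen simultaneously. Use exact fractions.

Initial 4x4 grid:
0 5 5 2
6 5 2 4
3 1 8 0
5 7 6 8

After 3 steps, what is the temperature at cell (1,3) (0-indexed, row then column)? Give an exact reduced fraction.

Step 1: cell (1,3) = 2
Step 2: cell (1,3) = 58/15
Step 3: cell (1,3) = 1277/360
Full grid after step 3:
  3959/1080 27679/7200 5099/1440 7813/2160
  28279/7200 11453/3000 24571/6000 1277/360
  397/96 9197/2000 643/150 1649/360
  379/80 143/30 238/45 649/135

Answer: 1277/360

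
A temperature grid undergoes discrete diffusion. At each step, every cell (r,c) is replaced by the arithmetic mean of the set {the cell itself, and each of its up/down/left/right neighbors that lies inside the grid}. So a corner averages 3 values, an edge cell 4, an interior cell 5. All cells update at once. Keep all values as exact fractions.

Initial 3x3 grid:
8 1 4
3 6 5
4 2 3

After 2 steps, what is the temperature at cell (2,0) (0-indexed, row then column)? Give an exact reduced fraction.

Answer: 4

Derivation:
Step 1: cell (2,0) = 3
Step 2: cell (2,0) = 4
Full grid after step 2:
  14/3 929/240 151/36
  313/80 433/100 437/120
  4 809/240 139/36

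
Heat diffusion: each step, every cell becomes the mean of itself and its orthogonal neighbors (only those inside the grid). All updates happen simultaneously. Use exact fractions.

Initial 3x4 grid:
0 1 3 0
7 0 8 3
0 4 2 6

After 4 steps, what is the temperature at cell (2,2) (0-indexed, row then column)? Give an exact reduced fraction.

Answer: 359147/108000

Derivation:
Step 1: cell (2,2) = 5
Step 2: cell (2,2) = 401/120
Step 3: cell (2,2) = 13571/3600
Step 4: cell (2,2) = 359147/108000
Full grid after step 4:
  307529/129600 73103/27000 12553/4500 136973/43200
  2352461/864000 978679/360000 1187729/360000 2848891/864000
  353429/129600 342287/108000 359147/108000 477419/129600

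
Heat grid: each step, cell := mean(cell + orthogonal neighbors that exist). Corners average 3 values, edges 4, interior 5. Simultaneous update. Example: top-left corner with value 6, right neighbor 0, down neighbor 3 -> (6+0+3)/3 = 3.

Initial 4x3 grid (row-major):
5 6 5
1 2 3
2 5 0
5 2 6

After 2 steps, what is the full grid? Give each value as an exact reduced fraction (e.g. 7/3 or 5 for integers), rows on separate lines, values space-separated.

Answer: 11/3 497/120 35/9
263/80 151/50 211/60
219/80 337/100 163/60
43/12 371/120 32/9

Derivation:
After step 1:
  4 9/2 14/3
  5/2 17/5 5/2
  13/4 11/5 7/2
  3 9/2 8/3
After step 2:
  11/3 497/120 35/9
  263/80 151/50 211/60
  219/80 337/100 163/60
  43/12 371/120 32/9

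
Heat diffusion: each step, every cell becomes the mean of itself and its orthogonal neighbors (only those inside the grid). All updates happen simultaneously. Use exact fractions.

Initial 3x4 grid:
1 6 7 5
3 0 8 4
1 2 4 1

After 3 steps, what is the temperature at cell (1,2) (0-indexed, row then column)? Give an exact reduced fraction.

Step 1: cell (1,2) = 23/5
Step 2: cell (1,2) = 463/100
Step 3: cell (1,2) = 1517/375
Full grid after step 3:
  6893/2160 13447/3600 17407/3600 5323/1080
  35773/14400 20777/6000 1517/375 32729/7200
  189/80 403/150 181/50 683/180

Answer: 1517/375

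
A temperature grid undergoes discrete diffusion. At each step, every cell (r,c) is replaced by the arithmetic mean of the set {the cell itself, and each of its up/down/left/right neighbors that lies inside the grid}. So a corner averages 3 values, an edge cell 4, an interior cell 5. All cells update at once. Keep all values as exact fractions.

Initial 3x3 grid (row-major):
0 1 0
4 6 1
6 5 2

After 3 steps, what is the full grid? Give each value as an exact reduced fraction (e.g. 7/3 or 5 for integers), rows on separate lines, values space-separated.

Answer: 5659/2160 32863/14400 1021/540
6211/1800 5927/2000 36913/14400
2893/720 53963/14400 424/135

Derivation:
After step 1:
  5/3 7/4 2/3
  4 17/5 9/4
  5 19/4 8/3
After step 2:
  89/36 449/240 14/9
  211/60 323/100 539/240
  55/12 949/240 29/9
After step 3:
  5659/2160 32863/14400 1021/540
  6211/1800 5927/2000 36913/14400
  2893/720 53963/14400 424/135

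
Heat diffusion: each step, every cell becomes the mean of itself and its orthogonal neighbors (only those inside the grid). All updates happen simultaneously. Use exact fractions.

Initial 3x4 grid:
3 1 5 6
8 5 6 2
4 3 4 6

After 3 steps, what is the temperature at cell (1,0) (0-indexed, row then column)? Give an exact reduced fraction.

Answer: 1067/240

Derivation:
Step 1: cell (1,0) = 5
Step 2: cell (1,0) = 93/20
Step 3: cell (1,0) = 1067/240
Full grid after step 3:
  389/90 21/5 3167/720 2381/540
  1067/240 1787/400 1049/240 329/72
  3337/720 2141/480 2173/480 3193/720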